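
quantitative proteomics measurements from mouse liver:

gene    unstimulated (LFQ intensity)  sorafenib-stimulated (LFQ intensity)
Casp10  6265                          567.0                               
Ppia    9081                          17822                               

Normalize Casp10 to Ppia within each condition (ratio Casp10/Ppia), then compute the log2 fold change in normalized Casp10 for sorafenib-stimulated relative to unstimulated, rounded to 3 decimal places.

Casp10/Ppia (unstimulated) = 6265 / 9081 = 0.6899
Casp10/Ppia (sorafenib-stimulated) = 567.0 / 17822 = 0.031815
Fold change = 0.031815 / 0.6899 = 0.0461
log2(0.0461) = -4.4386

-4.439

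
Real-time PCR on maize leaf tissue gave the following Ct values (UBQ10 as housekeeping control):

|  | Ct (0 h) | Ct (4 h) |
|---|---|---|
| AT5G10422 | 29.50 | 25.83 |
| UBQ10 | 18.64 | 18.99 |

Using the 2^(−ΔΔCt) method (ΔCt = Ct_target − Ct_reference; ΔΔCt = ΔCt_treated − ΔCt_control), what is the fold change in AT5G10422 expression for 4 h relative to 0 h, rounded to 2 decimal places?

ΔCt(0 h) = 29.500 − 18.640 = 10.860
ΔCt(4 h) = 25.830 − 18.990 = 6.840
ΔΔCt = 6.840 − 10.860 = -4.020
Fold change = 2^(−(-4.020)) = 2^4.020 = 16.223

16.22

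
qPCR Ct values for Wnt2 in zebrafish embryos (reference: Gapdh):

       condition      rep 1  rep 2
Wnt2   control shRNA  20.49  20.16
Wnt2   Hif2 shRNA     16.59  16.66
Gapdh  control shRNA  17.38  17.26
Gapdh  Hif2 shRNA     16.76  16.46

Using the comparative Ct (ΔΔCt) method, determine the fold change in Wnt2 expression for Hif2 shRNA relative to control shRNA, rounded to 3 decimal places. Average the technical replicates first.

7.945

Mean Ct: Wnt2 control shRNA 20.325; Wnt2 Hif2 shRNA 16.625; Gapdh control shRNA 17.320; Gapdh Hif2 shRNA 16.610
ΔCt(control shRNA) = 20.325 − 17.320 = 3.005
ΔCt(Hif2 shRNA) = 16.625 − 16.610 = 0.015
ΔΔCt = 0.015 − 3.005 = -2.990
Fold change = 2^(−(-2.990)) = 2^2.990 = 7.9447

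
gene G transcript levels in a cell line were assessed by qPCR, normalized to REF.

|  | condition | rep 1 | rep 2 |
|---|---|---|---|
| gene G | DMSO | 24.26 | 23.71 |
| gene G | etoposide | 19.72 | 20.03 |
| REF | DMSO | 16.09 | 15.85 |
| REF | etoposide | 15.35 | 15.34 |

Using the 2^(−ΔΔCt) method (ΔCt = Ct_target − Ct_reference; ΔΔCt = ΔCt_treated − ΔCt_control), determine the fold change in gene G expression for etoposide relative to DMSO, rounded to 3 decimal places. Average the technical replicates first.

Mean Ct: gene G DMSO 23.985; gene G etoposide 19.875; REF DMSO 15.970; REF etoposide 15.345
ΔCt(DMSO) = 23.985 − 15.970 = 8.015
ΔCt(etoposide) = 19.875 − 15.345 = 4.530
ΔΔCt = 4.530 − 8.015 = -3.485
Fold change = 2^(−(-3.485)) = 2^3.485 = 11.1967

11.197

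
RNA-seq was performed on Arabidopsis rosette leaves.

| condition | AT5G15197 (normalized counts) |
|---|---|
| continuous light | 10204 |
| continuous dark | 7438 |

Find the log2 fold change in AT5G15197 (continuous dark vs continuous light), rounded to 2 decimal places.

-0.46

Fold change = 7438 / 10204 = 0.7289
log2(0.7289) = -0.456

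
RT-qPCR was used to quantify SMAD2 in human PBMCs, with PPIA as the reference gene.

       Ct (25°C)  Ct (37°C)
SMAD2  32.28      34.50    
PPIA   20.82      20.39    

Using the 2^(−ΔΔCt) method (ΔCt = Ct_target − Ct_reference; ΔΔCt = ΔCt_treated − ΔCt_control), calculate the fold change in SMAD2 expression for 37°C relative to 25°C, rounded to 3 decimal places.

0.159

ΔCt(25°C) = 32.280 − 20.820 = 11.460
ΔCt(37°C) = 34.500 − 20.390 = 14.110
ΔΔCt = 14.110 − 11.460 = 2.650
Fold change = 2^(−2.650) = 0.1593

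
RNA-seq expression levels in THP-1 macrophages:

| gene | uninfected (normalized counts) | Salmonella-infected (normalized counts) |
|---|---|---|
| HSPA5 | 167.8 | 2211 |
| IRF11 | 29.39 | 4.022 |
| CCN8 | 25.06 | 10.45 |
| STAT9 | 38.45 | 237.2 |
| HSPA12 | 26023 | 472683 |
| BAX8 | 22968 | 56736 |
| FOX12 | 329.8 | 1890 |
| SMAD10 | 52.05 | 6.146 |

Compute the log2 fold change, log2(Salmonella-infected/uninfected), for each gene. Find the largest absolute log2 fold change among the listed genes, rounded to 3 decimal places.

4.183

log2(2211/167.8) = 3.720  (HSPA5)
log2(4.022/29.39) = -2.869  (IRF11)
log2(10.45/25.06) = -1.262  (CCN8)
log2(237.2/38.45) = 2.625  (STAT9)
log2(472683/26023) = 4.183  (HSPA12)
log2(56736/22968) = 1.305  (BAX8)
log2(1890/329.8) = 2.519  (FOX12)
log2(6.146/52.05) = -3.082  (SMAD10)
The largest magnitude belongs to HSPA12.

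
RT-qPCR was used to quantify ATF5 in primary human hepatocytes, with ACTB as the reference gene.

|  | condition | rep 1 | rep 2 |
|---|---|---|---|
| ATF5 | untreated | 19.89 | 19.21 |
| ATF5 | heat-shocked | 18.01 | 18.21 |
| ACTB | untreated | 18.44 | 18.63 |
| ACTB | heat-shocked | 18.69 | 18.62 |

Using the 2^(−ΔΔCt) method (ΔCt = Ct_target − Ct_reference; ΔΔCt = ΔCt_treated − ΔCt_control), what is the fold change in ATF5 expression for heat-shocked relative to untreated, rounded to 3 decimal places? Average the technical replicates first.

2.949

Mean Ct: ATF5 untreated 19.550; ATF5 heat-shocked 18.110; ACTB untreated 18.535; ACTB heat-shocked 18.655
ΔCt(untreated) = 19.550 − 18.535 = 1.015
ΔCt(heat-shocked) = 18.110 − 18.655 = -0.545
ΔΔCt = -0.545 − 1.015 = -1.560
Fold change = 2^(−(-1.560)) = 2^1.560 = 2.9485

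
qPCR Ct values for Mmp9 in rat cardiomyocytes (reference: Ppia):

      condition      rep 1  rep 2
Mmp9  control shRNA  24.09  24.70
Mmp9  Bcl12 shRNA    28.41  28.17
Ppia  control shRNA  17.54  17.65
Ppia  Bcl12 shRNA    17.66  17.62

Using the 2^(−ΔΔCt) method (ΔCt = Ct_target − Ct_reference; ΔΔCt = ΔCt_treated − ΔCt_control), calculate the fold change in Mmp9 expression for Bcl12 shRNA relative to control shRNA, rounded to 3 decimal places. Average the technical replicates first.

0.069

Mean Ct: Mmp9 control shRNA 24.395; Mmp9 Bcl12 shRNA 28.290; Ppia control shRNA 17.595; Ppia Bcl12 shRNA 17.640
ΔCt(control shRNA) = 24.395 − 17.595 = 6.800
ΔCt(Bcl12 shRNA) = 28.290 − 17.640 = 10.650
ΔΔCt = 10.650 − 6.800 = 3.850
Fold change = 2^(−3.850) = 0.0693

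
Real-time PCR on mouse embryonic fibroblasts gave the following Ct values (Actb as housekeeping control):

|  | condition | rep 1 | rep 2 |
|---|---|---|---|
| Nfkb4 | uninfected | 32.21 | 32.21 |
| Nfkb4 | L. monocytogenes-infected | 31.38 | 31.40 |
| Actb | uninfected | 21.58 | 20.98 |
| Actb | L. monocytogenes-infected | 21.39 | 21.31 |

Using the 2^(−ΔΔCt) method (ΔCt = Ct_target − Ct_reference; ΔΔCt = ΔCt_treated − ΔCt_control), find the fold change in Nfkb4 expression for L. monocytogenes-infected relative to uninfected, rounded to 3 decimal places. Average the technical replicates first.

Mean Ct: Nfkb4 uninfected 32.210; Nfkb4 L. monocytogenes-infected 31.390; Actb uninfected 21.280; Actb L. monocytogenes-infected 21.350
ΔCt(uninfected) = 32.210 − 21.280 = 10.930
ΔCt(L. monocytogenes-infected) = 31.390 − 21.350 = 10.040
ΔΔCt = 10.040 − 10.930 = -0.890
Fold change = 2^(−(-0.890)) = 2^0.890 = 1.8532

1.853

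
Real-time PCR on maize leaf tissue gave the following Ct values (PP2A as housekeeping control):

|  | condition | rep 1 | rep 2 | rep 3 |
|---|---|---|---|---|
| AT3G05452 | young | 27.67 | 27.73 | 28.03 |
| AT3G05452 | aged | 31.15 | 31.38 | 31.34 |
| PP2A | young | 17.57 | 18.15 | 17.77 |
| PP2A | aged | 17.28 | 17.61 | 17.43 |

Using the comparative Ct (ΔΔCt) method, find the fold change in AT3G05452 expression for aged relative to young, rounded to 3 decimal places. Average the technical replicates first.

0.068

Mean Ct: AT3G05452 young 27.810; AT3G05452 aged 31.290; PP2A young 17.830; PP2A aged 17.440
ΔCt(young) = 27.810 − 17.830 = 9.980
ΔCt(aged) = 31.290 − 17.440 = 13.850
ΔΔCt = 13.850 − 9.980 = 3.870
Fold change = 2^(−3.870) = 0.0684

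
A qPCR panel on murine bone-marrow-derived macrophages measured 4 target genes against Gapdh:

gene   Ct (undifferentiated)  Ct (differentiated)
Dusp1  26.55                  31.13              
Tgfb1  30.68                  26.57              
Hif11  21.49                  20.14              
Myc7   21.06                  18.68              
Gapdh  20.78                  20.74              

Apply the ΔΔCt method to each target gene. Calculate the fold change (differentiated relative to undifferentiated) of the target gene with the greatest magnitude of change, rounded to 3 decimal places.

Dusp1: ΔΔCt = (31.13−20.74) − (26.55−20.78) = 10.39 − 5.77 = 4.62; fold change = 2^-4.62 = 0.041
Tgfb1: ΔΔCt = (26.57−20.74) − (30.68−20.78) = 5.83 − 9.90 = -4.07; fold change = 2^4.07 = 16.795
Hif11: ΔΔCt = (20.14−20.74) − (21.49−20.78) = -0.60 − 0.71 = -1.31; fold change = 2^1.31 = 2.479
Myc7: ΔΔCt = (18.68−20.74) − (21.06−20.78) = -2.06 − 0.28 = -2.34; fold change = 2^2.34 = 5.063
Dusp1 has the largest |ΔΔCt| = 4.62.

0.041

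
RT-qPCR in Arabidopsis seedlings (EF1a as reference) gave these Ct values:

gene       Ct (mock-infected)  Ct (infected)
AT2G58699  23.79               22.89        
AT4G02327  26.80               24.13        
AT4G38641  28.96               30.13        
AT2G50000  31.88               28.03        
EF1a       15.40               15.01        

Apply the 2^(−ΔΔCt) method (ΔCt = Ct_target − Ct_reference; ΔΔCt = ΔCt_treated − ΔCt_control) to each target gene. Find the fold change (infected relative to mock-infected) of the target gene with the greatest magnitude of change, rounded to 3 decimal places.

AT2G58699: ΔΔCt = (22.89−15.01) − (23.79−15.40) = 7.88 − 8.39 = -0.51; fold change = 2^0.51 = 1.424
AT4G02327: ΔΔCt = (24.13−15.01) − (26.80−15.40) = 9.12 − 11.40 = -2.28; fold change = 2^2.28 = 4.857
AT4G38641: ΔΔCt = (30.13−15.01) − (28.96−15.40) = 15.12 − 13.56 = 1.56; fold change = 2^-1.56 = 0.339
AT2G50000: ΔΔCt = (28.03−15.01) − (31.88−15.40) = 13.02 − 16.48 = -3.46; fold change = 2^3.46 = 11.004
AT2G50000 has the largest |ΔΔCt| = 3.46.

11.004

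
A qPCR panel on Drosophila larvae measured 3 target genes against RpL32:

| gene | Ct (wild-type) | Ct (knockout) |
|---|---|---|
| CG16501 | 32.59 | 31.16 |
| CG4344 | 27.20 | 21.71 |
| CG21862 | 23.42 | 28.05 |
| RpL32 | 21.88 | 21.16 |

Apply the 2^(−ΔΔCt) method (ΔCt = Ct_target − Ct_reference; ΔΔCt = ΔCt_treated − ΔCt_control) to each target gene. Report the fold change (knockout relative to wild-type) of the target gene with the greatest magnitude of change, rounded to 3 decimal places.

0.025

CG16501: ΔΔCt = (31.16−21.16) − (32.59−21.88) = 10.00 − 10.71 = -0.71; fold change = 2^0.71 = 1.636
CG4344: ΔΔCt = (21.71−21.16) − (27.20−21.88) = 0.55 − 5.32 = -4.77; fold change = 2^4.77 = 27.284
CG21862: ΔΔCt = (28.05−21.16) − (23.42−21.88) = 6.89 − 1.54 = 5.35; fold change = 2^-5.35 = 0.025
CG21862 has the largest |ΔΔCt| = 5.35.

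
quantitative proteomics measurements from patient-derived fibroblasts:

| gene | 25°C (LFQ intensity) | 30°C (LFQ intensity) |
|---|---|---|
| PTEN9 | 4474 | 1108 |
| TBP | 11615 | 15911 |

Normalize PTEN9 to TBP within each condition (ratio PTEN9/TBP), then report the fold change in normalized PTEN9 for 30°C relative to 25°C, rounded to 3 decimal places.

PTEN9/TBP (25°C) = 4474 / 11615 = 0.38519
PTEN9/TBP (30°C) = 1108 / 15911 = 0.069637
Fold change = 0.069637 / 0.38519 = 0.1808

0.181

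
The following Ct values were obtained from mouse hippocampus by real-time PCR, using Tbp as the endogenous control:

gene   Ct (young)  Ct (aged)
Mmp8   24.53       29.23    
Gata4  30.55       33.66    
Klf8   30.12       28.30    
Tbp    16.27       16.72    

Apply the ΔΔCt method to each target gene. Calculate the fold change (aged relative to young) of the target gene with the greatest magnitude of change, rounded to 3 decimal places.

Mmp8: ΔΔCt = (29.23−16.72) − (24.53−16.27) = 12.51 − 8.26 = 4.25; fold change = 2^-4.25 = 0.053
Gata4: ΔΔCt = (33.66−16.72) − (30.55−16.27) = 16.94 − 14.28 = 2.66; fold change = 2^-2.66 = 0.158
Klf8: ΔΔCt = (28.30−16.72) − (30.12−16.27) = 11.58 − 13.85 = -2.27; fold change = 2^2.27 = 4.823
Mmp8 has the largest |ΔΔCt| = 4.25.

0.053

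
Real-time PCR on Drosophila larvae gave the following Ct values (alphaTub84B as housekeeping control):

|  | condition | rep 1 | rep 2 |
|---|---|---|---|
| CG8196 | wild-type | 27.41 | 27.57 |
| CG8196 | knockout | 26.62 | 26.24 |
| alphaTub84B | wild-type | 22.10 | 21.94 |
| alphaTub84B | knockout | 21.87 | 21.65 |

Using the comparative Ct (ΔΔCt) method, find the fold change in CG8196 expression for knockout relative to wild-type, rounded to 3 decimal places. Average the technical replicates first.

Mean Ct: CG8196 wild-type 27.490; CG8196 knockout 26.430; alphaTub84B wild-type 22.020; alphaTub84B knockout 21.760
ΔCt(wild-type) = 27.490 − 22.020 = 5.470
ΔCt(knockout) = 26.430 − 21.760 = 4.670
ΔΔCt = 4.670 − 5.470 = -0.800
Fold change = 2^(−(-0.800)) = 2^0.800 = 1.7411

1.741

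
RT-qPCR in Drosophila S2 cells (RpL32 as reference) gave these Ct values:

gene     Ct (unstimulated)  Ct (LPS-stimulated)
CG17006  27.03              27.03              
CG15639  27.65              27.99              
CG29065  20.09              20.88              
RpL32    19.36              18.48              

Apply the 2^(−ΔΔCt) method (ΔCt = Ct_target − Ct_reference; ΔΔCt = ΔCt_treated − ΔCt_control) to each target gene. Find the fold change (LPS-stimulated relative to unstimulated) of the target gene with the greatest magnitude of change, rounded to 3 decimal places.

CG17006: ΔΔCt = (27.03−18.48) − (27.03−19.36) = 8.55 − 7.67 = 0.88; fold change = 2^-0.88 = 0.543
CG15639: ΔΔCt = (27.99−18.48) − (27.65−19.36) = 9.51 − 8.29 = 1.22; fold change = 2^-1.22 = 0.429
CG29065: ΔΔCt = (20.88−18.48) − (20.09−19.36) = 2.40 − 0.73 = 1.67; fold change = 2^-1.67 = 0.314
CG29065 has the largest |ΔΔCt| = 1.67.

0.314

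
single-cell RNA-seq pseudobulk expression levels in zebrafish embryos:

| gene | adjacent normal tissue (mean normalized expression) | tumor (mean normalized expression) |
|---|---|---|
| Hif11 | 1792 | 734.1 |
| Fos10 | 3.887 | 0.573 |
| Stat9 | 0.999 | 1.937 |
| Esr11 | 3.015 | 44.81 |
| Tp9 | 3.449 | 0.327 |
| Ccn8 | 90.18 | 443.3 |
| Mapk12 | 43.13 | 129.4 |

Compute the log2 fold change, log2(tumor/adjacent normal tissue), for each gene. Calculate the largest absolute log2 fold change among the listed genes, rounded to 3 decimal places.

log2(734.1/1792) = -1.288  (Hif11)
log2(0.573/3.887) = -2.762  (Fos10)
log2(1.937/0.999) = 0.955  (Stat9)
log2(44.81/3.015) = 3.894  (Esr11)
log2(0.327/3.449) = -3.399  (Tp9)
log2(443.3/90.18) = 2.297  (Ccn8)
log2(129.4/43.13) = 1.585  (Mapk12)
The largest magnitude belongs to Esr11.

3.894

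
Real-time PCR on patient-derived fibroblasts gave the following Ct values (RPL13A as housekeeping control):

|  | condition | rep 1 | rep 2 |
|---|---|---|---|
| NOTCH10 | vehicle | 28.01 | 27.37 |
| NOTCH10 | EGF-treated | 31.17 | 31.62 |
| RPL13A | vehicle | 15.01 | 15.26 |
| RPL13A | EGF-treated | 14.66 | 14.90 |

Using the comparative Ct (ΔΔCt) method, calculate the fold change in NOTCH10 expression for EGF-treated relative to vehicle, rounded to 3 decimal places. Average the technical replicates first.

0.060

Mean Ct: NOTCH10 vehicle 27.690; NOTCH10 EGF-treated 31.395; RPL13A vehicle 15.135; RPL13A EGF-treated 14.780
ΔCt(vehicle) = 27.690 − 15.135 = 12.555
ΔCt(EGF-treated) = 31.395 − 14.780 = 16.615
ΔΔCt = 16.615 − 12.555 = 4.060
Fold change = 2^(−4.060) = 0.0600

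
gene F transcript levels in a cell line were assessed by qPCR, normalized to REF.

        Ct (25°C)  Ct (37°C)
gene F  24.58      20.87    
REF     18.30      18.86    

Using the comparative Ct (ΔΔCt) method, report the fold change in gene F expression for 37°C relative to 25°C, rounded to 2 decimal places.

19.29

ΔCt(25°C) = 24.580 − 18.300 = 6.280
ΔCt(37°C) = 20.870 − 18.860 = 2.010
ΔΔCt = 2.010 − 6.280 = -4.270
Fold change = 2^(−(-4.270)) = 2^4.270 = 19.293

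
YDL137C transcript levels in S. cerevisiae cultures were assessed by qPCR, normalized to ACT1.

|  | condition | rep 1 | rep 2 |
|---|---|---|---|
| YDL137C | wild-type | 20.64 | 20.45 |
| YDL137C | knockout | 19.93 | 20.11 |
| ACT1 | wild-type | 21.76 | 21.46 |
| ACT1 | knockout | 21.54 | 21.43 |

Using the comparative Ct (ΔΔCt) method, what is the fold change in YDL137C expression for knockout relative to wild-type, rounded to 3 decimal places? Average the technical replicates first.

1.320

Mean Ct: YDL137C wild-type 20.545; YDL137C knockout 20.020; ACT1 wild-type 21.610; ACT1 knockout 21.485
ΔCt(wild-type) = 20.545 − 21.610 = -1.065
ΔCt(knockout) = 20.020 − 21.485 = -1.465
ΔΔCt = -1.465 − (-1.065) = -0.400
Fold change = 2^(−(-0.400)) = 2^0.400 = 1.3195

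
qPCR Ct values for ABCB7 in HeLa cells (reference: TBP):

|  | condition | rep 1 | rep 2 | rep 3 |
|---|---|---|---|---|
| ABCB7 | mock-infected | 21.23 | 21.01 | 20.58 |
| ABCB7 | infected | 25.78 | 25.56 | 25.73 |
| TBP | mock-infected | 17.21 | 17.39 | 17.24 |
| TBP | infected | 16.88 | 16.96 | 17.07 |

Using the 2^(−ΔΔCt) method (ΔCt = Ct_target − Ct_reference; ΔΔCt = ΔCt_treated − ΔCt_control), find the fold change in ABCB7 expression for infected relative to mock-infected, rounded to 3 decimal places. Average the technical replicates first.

0.030

Mean Ct: ABCB7 mock-infected 20.940; ABCB7 infected 25.690; TBP mock-infected 17.280; TBP infected 16.970
ΔCt(mock-infected) = 20.940 − 17.280 = 3.660
ΔCt(infected) = 25.690 − 16.970 = 8.720
ΔΔCt = 8.720 − 3.660 = 5.060
Fold change = 2^(−5.060) = 0.0300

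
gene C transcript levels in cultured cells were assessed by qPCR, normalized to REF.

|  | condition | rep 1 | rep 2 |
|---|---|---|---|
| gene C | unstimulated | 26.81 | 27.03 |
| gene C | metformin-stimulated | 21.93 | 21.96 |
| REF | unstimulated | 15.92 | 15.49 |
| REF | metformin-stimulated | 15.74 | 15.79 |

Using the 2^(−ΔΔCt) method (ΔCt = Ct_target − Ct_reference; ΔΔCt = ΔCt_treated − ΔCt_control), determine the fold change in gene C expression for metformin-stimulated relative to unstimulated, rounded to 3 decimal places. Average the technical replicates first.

32.786

Mean Ct: gene C unstimulated 26.920; gene C metformin-stimulated 21.945; REF unstimulated 15.705; REF metformin-stimulated 15.765
ΔCt(unstimulated) = 26.920 − 15.705 = 11.215
ΔCt(metformin-stimulated) = 21.945 − 15.765 = 6.180
ΔΔCt = 6.180 − 11.215 = -5.035
Fold change = 2^(−(-5.035)) = 2^5.035 = 32.7858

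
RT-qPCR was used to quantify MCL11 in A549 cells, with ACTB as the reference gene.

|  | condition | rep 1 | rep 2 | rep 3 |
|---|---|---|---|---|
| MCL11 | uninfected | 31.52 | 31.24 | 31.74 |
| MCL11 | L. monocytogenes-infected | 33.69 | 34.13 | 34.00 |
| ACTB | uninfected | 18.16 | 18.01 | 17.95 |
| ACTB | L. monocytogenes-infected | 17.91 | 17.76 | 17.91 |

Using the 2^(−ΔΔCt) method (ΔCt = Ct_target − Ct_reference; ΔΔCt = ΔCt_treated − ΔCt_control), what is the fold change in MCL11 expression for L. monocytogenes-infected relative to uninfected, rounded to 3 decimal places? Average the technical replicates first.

Mean Ct: MCL11 uninfected 31.500; MCL11 L. monocytogenes-infected 33.940; ACTB uninfected 18.040; ACTB L. monocytogenes-infected 17.860
ΔCt(uninfected) = 31.500 − 18.040 = 13.460
ΔCt(L. monocytogenes-infected) = 33.940 − 17.860 = 16.080
ΔΔCt = 16.080 − 13.460 = 2.620
Fold change = 2^(−2.620) = 0.1627

0.163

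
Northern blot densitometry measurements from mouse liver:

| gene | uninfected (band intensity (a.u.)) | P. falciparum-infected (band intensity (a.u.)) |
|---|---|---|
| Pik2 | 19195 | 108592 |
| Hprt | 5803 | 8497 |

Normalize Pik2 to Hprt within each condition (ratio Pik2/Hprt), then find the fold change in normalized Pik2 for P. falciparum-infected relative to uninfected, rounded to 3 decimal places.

Pik2/Hprt (uninfected) = 19195 / 5803 = 3.3078
Pik2/Hprt (P. falciparum-infected) = 108592 / 8497 = 12.78
Fold change = 12.78 / 3.3078 = 3.8636

3.864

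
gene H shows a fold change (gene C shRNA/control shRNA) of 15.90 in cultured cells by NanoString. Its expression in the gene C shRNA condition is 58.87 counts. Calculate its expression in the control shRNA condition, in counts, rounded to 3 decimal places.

3.703

control shRNA expression = 58.87 / 15.90 = 3.703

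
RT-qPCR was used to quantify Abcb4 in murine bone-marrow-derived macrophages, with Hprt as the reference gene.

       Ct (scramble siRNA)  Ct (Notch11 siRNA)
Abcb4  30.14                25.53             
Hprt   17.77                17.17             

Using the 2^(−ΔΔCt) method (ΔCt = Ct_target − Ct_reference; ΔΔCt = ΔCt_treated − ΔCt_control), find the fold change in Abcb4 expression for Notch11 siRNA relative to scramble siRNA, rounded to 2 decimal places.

ΔCt(scramble siRNA) = 30.140 − 17.770 = 12.370
ΔCt(Notch11 siRNA) = 25.530 − 17.170 = 8.360
ΔΔCt = 8.360 − 12.370 = -4.010
Fold change = 2^(−(-4.010)) = 2^4.010 = 16.111

16.11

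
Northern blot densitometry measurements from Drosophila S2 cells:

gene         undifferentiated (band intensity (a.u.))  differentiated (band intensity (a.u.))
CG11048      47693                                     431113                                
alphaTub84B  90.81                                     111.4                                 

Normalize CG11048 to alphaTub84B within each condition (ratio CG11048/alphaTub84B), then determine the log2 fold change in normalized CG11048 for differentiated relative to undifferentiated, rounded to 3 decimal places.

2.881

CG11048/alphaTub84B (undifferentiated) = 47693 / 90.81 = 525.2
CG11048/alphaTub84B (differentiated) = 431113 / 111.4 = 3870
Fold change = 3870 / 525.2 = 7.3686
log2(7.3686) = 2.8814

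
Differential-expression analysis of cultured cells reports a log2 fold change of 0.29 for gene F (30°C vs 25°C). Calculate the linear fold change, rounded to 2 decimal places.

Fold change = 2^(0.29) = 1.223

1.22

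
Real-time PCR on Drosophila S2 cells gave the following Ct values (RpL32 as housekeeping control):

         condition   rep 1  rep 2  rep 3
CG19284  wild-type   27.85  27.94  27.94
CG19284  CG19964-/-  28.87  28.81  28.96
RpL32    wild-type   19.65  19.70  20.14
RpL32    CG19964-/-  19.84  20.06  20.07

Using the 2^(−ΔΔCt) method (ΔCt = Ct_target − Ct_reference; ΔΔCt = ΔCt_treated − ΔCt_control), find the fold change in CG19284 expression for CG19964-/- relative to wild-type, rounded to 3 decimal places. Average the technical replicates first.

Mean Ct: CG19284 wild-type 27.910; CG19284 CG19964-/- 28.880; RpL32 wild-type 19.830; RpL32 CG19964-/- 19.990
ΔCt(wild-type) = 27.910 − 19.830 = 8.080
ΔCt(CG19964-/-) = 28.880 − 19.990 = 8.890
ΔΔCt = 8.890 − 8.080 = 0.810
Fold change = 2^(−0.810) = 0.5704

0.570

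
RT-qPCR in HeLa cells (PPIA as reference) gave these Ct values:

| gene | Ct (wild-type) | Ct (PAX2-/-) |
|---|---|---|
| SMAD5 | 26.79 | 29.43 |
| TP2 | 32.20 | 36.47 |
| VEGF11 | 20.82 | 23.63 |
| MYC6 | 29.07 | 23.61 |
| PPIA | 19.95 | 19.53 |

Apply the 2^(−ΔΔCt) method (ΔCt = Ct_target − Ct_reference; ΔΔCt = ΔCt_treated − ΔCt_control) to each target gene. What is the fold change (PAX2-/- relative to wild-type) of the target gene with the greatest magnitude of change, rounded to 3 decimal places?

32.900

SMAD5: ΔΔCt = (29.43−19.53) − (26.79−19.95) = 9.90 − 6.84 = 3.06; fold change = 2^-3.06 = 0.120
TP2: ΔΔCt = (36.47−19.53) − (32.20−19.95) = 16.94 − 12.25 = 4.69; fold change = 2^-4.69 = 0.039
VEGF11: ΔΔCt = (23.63−19.53) − (20.82−19.95) = 4.10 − 0.87 = 3.23; fold change = 2^-3.23 = 0.107
MYC6: ΔΔCt = (23.61−19.53) − (29.07−19.95) = 4.08 − 9.12 = -5.04; fold change = 2^5.04 = 32.900
MYC6 has the largest |ΔΔCt| = 5.04.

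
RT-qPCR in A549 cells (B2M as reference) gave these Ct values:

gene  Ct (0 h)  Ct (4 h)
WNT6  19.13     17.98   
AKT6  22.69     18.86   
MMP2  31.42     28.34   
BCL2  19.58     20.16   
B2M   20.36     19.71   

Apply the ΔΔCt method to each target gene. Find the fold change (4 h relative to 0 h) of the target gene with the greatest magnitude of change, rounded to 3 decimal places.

9.063

WNT6: ΔΔCt = (17.98−19.71) − (19.13−20.36) = -1.73 − (-1.23) = -0.50; fold change = 2^0.50 = 1.414
AKT6: ΔΔCt = (18.86−19.71) − (22.69−20.36) = -0.85 − 2.33 = -3.18; fold change = 2^3.18 = 9.063
MMP2: ΔΔCt = (28.34−19.71) − (31.42−20.36) = 8.63 − 11.06 = -2.43; fold change = 2^2.43 = 5.389
BCL2: ΔΔCt = (20.16−19.71) − (19.58−20.36) = 0.45 − (-0.78) = 1.23; fold change = 2^-1.23 = 0.426
AKT6 has the largest |ΔΔCt| = 3.18.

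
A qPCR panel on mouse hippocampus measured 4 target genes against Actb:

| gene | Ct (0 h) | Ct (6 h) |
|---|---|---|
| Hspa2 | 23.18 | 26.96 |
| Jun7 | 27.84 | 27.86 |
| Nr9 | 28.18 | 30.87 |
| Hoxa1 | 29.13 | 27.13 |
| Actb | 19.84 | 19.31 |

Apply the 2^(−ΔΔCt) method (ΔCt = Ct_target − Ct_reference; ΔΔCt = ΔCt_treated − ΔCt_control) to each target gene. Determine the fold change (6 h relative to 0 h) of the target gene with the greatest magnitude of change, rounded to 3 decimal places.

0.050

Hspa2: ΔΔCt = (26.96−19.31) − (23.18−19.84) = 7.65 − 3.34 = 4.31; fold change = 2^-4.31 = 0.050
Jun7: ΔΔCt = (27.86−19.31) − (27.84−19.84) = 8.55 − 8.00 = 0.55; fold change = 2^-0.55 = 0.683
Nr9: ΔΔCt = (30.87−19.31) − (28.18−19.84) = 11.56 − 8.34 = 3.22; fold change = 2^-3.22 = 0.107
Hoxa1: ΔΔCt = (27.13−19.31) − (29.13−19.84) = 7.82 − 9.29 = -1.47; fold change = 2^1.47 = 2.770
Hspa2 has the largest |ΔΔCt| = 4.31.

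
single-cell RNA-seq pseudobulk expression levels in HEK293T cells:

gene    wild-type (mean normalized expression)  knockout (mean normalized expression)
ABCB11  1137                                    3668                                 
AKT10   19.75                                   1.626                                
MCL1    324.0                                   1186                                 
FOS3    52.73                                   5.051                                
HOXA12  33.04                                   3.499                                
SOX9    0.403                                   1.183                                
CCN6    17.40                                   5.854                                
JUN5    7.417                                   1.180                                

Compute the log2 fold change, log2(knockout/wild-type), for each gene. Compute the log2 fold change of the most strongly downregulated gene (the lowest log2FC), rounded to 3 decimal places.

-3.602

log2(3668/1137) = 1.690  (ABCB11)
log2(1.626/19.75) = -3.602  (AKT10)
log2(1186/324.0) = 1.872  (MCL1)
log2(5.051/52.73) = -3.384  (FOS3)
log2(3.499/33.04) = -3.239  (HOXA12)
log2(1.183/0.403) = 1.554  (SOX9)
log2(5.854/17.40) = -1.572  (CCN6)
log2(1.180/7.417) = -2.652  (JUN5)
AKT10 is most strongly downregulated.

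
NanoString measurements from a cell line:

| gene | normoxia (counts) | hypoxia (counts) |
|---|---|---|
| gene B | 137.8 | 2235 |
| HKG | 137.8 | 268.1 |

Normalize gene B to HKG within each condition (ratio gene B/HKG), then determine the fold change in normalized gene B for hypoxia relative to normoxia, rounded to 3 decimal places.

8.336

gene B/HKG (normoxia) = 137.8 / 137.8 = 1
gene B/HKG (hypoxia) = 2235 / 268.1 = 8.3364
Fold change = 8.3364 / 1 = 8.3364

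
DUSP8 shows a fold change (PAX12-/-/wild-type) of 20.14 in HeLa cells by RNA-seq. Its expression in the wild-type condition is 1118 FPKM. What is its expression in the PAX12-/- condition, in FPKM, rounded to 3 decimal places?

22516.520

PAX12-/- expression = 1118 × 20.14 = 22516.520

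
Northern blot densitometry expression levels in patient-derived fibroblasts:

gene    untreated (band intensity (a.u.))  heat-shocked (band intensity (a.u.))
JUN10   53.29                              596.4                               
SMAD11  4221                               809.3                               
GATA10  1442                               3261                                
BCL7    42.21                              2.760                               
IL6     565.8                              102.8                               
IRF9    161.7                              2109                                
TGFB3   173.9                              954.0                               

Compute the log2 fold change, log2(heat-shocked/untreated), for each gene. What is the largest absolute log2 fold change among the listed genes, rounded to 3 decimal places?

log2(596.4/53.29) = 3.484  (JUN10)
log2(809.3/4221) = -2.383  (SMAD11)
log2(3261/1442) = 1.177  (GATA10)
log2(2.760/42.21) = -3.935  (BCL7)
log2(102.8/565.8) = -2.460  (IL6)
log2(2109/161.7) = 3.705  (IRF9)
log2(954.0/173.9) = 2.456  (TGFB3)
The largest magnitude belongs to BCL7.

3.935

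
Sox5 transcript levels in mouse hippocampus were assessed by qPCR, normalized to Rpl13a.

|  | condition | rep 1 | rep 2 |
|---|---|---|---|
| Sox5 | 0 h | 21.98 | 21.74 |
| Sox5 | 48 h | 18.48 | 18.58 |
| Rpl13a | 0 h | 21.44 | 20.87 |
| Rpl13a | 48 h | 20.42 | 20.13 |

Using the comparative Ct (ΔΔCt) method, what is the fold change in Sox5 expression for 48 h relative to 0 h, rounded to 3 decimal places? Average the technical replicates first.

5.464

Mean Ct: Sox5 0 h 21.860; Sox5 48 h 18.530; Rpl13a 0 h 21.155; Rpl13a 48 h 20.275
ΔCt(0 h) = 21.860 − 21.155 = 0.705
ΔCt(48 h) = 18.530 − 20.275 = -1.745
ΔΔCt = -1.745 − 0.705 = -2.450
Fold change = 2^(−(-2.450)) = 2^2.450 = 5.4642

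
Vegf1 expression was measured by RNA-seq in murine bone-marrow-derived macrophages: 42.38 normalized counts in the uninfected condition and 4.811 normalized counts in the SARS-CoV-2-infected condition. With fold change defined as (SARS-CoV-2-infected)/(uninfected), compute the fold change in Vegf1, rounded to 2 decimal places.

Fold change = 4.811 / 42.38 = 0.114
Vegf1 is downregulated.

0.11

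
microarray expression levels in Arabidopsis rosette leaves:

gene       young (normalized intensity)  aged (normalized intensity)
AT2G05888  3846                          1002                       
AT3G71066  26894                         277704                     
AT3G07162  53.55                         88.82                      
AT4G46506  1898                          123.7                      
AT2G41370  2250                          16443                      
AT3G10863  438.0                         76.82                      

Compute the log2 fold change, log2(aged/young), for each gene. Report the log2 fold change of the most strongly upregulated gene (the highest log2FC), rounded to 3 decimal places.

3.368

log2(1002/3846) = -1.940  (AT2G05888)
log2(277704/26894) = 3.368  (AT3G71066)
log2(88.82/53.55) = 0.730  (AT3G07162)
log2(123.7/1898) = -3.940  (AT4G46506)
log2(16443/2250) = 2.869  (AT2G41370)
log2(76.82/438.0) = -2.511  (AT3G10863)
AT3G71066 is most strongly upregulated.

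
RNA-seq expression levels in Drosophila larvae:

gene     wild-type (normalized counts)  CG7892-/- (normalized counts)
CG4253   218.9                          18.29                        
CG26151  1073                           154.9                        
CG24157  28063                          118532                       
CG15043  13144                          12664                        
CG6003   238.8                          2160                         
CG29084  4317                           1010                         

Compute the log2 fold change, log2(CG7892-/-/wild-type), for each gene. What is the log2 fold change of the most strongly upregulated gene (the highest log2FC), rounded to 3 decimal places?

log2(18.29/218.9) = -3.581  (CG4253)
log2(154.9/1073) = -2.792  (CG26151)
log2(118532/28063) = 2.079  (CG24157)
log2(12664/13144) = -0.054  (CG15043)
log2(2160/238.8) = 3.177  (CG6003)
log2(1010/4317) = -2.096  (CG29084)
CG6003 is most strongly upregulated.

3.177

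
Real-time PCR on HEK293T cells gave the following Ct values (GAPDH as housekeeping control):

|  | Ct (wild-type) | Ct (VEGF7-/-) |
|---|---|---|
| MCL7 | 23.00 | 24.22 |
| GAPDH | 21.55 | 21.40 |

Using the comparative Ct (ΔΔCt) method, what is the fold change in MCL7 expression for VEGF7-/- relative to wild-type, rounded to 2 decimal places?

0.39

ΔCt(wild-type) = 23.000 − 21.550 = 1.450
ΔCt(VEGF7-/-) = 24.220 − 21.400 = 2.820
ΔΔCt = 2.820 − 1.450 = 1.370
Fold change = 2^(−1.370) = 0.387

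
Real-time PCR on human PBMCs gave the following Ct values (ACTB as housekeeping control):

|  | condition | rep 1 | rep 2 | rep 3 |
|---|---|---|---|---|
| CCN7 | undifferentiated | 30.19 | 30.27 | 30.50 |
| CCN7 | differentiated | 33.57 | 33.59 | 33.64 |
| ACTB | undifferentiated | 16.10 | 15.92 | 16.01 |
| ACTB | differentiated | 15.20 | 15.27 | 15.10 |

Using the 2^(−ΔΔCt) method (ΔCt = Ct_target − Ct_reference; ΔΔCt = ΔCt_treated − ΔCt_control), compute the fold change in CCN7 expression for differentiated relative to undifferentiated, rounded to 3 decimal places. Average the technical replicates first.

Mean Ct: CCN7 undifferentiated 30.320; CCN7 differentiated 33.600; ACTB undifferentiated 16.010; ACTB differentiated 15.190
ΔCt(undifferentiated) = 30.320 − 16.010 = 14.310
ΔCt(differentiated) = 33.600 − 15.190 = 18.410
ΔΔCt = 18.410 − 14.310 = 4.100
Fold change = 2^(−4.100) = 0.0583

0.058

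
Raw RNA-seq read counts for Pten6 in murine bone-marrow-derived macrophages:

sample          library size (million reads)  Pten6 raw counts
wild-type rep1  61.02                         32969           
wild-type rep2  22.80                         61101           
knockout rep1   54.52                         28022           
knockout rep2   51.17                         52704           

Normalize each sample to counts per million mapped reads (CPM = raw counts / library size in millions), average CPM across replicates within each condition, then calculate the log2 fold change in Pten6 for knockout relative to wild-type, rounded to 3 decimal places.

CPM(wild-type rep1) = 32969 / 61.02 = 540.2983
CPM(wild-type rep2) = 61101 / 22.80 = 2679.8684
CPM(knockout rep1) = 28022 / 54.52 = 513.9765
CPM(knockout rep2) = 52704 / 51.17 = 1029.9785
mean CPM(wild-type) = 1610.0833; mean CPM(knockout) = 771.9775
Fold change = 771.9775 / 1610.0833 = 0.47946
log2(0.47946) = -1.0605

-1.061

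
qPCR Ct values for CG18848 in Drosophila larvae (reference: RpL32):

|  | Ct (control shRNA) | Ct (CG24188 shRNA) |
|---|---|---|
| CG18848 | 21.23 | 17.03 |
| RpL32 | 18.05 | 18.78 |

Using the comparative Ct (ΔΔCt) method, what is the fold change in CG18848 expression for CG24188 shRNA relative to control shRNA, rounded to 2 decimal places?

ΔCt(control shRNA) = 21.230 − 18.050 = 3.180
ΔCt(CG24188 shRNA) = 17.030 − 18.780 = -1.750
ΔΔCt = -1.750 − 3.180 = -4.930
Fold change = 2^(−(-4.930)) = 2^4.930 = 30.484

30.48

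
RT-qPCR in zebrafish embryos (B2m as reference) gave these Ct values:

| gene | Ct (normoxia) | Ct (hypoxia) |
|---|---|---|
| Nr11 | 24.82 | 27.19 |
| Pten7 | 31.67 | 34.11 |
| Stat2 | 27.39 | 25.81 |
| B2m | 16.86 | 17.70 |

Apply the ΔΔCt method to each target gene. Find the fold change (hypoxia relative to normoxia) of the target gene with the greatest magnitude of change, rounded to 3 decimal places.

5.352

Nr11: ΔΔCt = (27.19−17.70) − (24.82−16.86) = 9.49 − 7.96 = 1.53; fold change = 2^-1.53 = 0.346
Pten7: ΔΔCt = (34.11−17.70) − (31.67−16.86) = 16.41 − 14.81 = 1.60; fold change = 2^-1.60 = 0.330
Stat2: ΔΔCt = (25.81−17.70) − (27.39−16.86) = 8.11 − 10.53 = -2.42; fold change = 2^2.42 = 5.352
Stat2 has the largest |ΔΔCt| = 2.42.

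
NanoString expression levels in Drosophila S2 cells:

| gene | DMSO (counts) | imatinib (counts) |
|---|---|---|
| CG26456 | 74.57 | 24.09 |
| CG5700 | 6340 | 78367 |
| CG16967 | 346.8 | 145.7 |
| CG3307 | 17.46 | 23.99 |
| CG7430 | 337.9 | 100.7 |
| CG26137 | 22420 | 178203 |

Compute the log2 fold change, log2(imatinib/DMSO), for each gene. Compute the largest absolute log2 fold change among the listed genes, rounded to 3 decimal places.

3.628

log2(24.09/74.57) = -1.630  (CG26456)
log2(78367/6340) = 3.628  (CG5700)
log2(145.7/346.8) = -1.251  (CG16967)
log2(23.99/17.46) = 0.458  (CG3307)
log2(100.7/337.9) = -1.747  (CG7430)
log2(178203/22420) = 2.991  (CG26137)
The largest magnitude belongs to CG5700.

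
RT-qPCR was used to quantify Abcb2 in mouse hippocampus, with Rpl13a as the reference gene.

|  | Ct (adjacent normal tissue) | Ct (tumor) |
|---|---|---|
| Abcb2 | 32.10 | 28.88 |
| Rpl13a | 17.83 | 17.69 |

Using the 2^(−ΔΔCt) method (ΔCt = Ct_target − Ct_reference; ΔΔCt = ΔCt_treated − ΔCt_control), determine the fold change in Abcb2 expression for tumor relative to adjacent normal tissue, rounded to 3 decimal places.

8.456

ΔCt(adjacent normal tissue) = 32.100 − 17.830 = 14.270
ΔCt(tumor) = 28.880 − 17.690 = 11.190
ΔΔCt = 11.190 − 14.270 = -3.080
Fold change = 2^(−(-3.080)) = 2^3.080 = 8.4561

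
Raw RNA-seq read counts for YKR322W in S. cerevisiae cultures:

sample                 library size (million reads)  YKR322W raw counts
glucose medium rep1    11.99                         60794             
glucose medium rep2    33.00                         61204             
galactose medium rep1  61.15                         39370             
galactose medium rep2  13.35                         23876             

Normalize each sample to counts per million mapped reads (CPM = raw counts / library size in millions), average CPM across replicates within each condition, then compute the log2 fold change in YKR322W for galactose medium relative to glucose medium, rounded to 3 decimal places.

CPM(glucose medium rep1) = 60794 / 11.99 = 5070.3920
CPM(glucose medium rep2) = 61204 / 33.00 = 1854.6667
CPM(galactose medium rep1) = 39370 / 61.15 = 643.8267
CPM(galactose medium rep2) = 23876 / 13.35 = 1788.4644
mean CPM(glucose medium) = 3462.5293; mean CPM(galactose medium) = 1216.1455
Fold change = 1216.1455 / 3462.5293 = 0.35123
log2(0.35123) = -1.5095

-1.510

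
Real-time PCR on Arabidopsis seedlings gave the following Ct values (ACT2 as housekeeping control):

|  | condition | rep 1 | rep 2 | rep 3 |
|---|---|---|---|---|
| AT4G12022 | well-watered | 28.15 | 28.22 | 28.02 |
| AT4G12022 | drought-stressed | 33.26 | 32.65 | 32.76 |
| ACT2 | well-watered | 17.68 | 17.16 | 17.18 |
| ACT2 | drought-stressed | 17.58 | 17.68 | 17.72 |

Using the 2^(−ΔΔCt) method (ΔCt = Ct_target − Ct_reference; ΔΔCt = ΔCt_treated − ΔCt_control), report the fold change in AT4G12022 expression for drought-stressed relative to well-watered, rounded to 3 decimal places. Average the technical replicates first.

0.046

Mean Ct: AT4G12022 well-watered 28.130; AT4G12022 drought-stressed 32.890; ACT2 well-watered 17.340; ACT2 drought-stressed 17.660
ΔCt(well-watered) = 28.130 − 17.340 = 10.790
ΔCt(drought-stressed) = 32.890 − 17.660 = 15.230
ΔΔCt = 15.230 − 10.790 = 4.440
Fold change = 2^(−4.440) = 0.0461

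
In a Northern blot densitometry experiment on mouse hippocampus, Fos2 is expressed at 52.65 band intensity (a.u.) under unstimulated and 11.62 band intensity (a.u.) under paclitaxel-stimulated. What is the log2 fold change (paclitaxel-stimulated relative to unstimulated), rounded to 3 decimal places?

-2.180

Fold change = 11.62 / 52.65 = 0.2207
log2(0.2207) = -2.1798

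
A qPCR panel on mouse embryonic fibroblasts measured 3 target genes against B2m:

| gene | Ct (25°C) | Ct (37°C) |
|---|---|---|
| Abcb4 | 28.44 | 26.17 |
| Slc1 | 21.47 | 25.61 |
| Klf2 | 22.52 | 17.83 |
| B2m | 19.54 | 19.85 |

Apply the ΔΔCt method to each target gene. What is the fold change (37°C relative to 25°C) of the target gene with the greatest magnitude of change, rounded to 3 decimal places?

Abcb4: ΔΔCt = (26.17−19.85) − (28.44−19.54) = 6.32 − 8.90 = -2.58; fold change = 2^2.58 = 5.979
Slc1: ΔΔCt = (25.61−19.85) − (21.47−19.54) = 5.76 − 1.93 = 3.83; fold change = 2^-3.83 = 0.070
Klf2: ΔΔCt = (17.83−19.85) − (22.52−19.54) = -2.02 − 2.98 = -5.00; fold change = 2^5.00 = 32.000
Klf2 has the largest |ΔΔCt| = 5.00.

32.000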